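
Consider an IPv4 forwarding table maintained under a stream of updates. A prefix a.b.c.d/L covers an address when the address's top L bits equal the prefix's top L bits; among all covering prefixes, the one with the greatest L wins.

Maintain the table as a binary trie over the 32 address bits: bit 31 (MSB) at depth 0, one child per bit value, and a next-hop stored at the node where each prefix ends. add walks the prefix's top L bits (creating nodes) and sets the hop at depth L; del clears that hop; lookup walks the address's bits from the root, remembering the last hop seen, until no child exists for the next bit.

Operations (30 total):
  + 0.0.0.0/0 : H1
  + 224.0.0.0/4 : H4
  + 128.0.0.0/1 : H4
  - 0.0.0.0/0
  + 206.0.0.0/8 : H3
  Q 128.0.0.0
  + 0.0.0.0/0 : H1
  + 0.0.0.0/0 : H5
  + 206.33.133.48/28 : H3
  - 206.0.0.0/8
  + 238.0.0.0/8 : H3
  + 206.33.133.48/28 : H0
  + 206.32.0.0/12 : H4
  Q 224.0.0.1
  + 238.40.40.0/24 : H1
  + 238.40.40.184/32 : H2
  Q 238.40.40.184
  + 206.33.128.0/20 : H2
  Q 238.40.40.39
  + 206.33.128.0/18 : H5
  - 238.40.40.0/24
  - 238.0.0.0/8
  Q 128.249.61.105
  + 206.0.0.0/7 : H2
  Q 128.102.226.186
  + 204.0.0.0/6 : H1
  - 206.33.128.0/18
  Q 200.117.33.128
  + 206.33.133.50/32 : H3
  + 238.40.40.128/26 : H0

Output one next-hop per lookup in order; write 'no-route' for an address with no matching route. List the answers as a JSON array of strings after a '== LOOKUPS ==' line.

Apply in order:
  + 0.0.0.0/0 (H1) depth=0
  + 224.0.0.0/4 (H4) depth=4
  + 128.0.0.0/1 (H4) depth=1
  - 0.0.0.0/0 clear@0
  + 206.0.0.0/8 (H3) depth=8
  Q 128.0.0.0: descend 1 ; hops seen [H4] ; pick H4
  + 0.0.0.0/0 (H1) depth=0
  + 0.0.0.0/0 (H5) depth=0
  + 206.33.133.48/28 (H3) depth=28
  - 206.0.0.0/8 clear@8
  + 238.0.0.0/8 (H3) depth=8
  + 206.33.133.48/28 (H0) depth=28
  + 206.32.0.0/12 (H4) depth=12
  Q 224.0.0.1: descend 1110 ; hops seen [H5,H4,H4] ; pick H4
  + 238.40.40.0/24 (H1) depth=24
  + 238.40.40.184/32 (H2) depth=32
  Q 238.40.40.184: descend 11101110001010000010100010111000 ; hops seen [H5,H4,H4,H3,H1,H2] ; pick H2
  + 206.33.128.0/20 (H2) depth=20
  Q 238.40.40.39: descend 111011100010100000101000 ; hops seen [H5,H4,H4,H3,H1] ; pick H1
  + 206.33.128.0/18 (H5) depth=18
  - 238.40.40.0/24 clear@24
  - 238.0.0.0/8 clear@8
  Q 128.249.61.105: descend 1 ; hops seen [H5,H4] ; pick H4
  + 206.0.0.0/7 (H2) depth=7
  Q 128.102.226.186: descend 1 ; hops seen [H5,H4] ; pick H4
  + 204.0.0.0/6 (H1) depth=6
  - 206.33.128.0/18 clear@18
  Q 200.117.33.128: descend 11001 ; hops seen [H5,H4] ; pick H4
  + 206.33.133.50/32 (H3) depth=32
  + 238.40.40.128/26 (H0) depth=26

== LOOKUPS ==
["H4","H4","H2","H1","H4","H4","H4"]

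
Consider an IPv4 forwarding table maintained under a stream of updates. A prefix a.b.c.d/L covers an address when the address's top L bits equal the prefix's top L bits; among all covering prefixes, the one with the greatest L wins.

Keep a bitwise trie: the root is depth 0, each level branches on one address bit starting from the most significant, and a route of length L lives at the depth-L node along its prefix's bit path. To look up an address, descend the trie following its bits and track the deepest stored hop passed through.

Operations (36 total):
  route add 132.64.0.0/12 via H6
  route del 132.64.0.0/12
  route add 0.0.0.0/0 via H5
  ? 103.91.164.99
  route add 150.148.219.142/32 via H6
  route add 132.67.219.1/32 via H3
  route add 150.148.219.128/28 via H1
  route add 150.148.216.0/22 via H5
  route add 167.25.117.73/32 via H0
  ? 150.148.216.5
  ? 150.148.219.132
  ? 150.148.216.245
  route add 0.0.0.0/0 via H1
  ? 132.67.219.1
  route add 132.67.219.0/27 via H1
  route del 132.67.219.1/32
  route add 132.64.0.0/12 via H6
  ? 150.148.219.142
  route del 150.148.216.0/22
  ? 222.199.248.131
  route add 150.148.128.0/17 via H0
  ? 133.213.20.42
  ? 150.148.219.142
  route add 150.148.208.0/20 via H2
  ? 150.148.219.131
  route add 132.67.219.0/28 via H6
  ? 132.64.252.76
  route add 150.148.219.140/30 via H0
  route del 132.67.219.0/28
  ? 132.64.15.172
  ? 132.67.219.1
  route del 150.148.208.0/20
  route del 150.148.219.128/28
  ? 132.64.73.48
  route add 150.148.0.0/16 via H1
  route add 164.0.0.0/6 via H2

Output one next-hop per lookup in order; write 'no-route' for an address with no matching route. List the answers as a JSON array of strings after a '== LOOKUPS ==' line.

Apply in order:
  add 132.64.0.0/12 -> H6 at depth 12
  - 132.64.0.0/12 clear@12
  add 0.0.0.0/0 -> H5 at depth 0
  Q 103.91.164.99: descend ε ; hops seen [H5] ; pick H5
  add 150.148.219.142/32 -> H6 at depth 32
  add 132.67.219.1/32 -> H3 at depth 32
  add 150.148.219.128/28 -> H1 at depth 28
  add 150.148.216.0/22 -> H5 at depth 22
  add 167.25.117.73/32 -> H0 at depth 32
  Q 150.148.216.5: descend 1001011010010100110110 ; hops seen [H5,H5] ; pick H5
  Q 150.148.219.132: descend 1001011010010100110110111000 ; hops seen [H5,H5,H1] ; pick H1
  Q 150.148.216.245: descend 1001011010010100110110 ; hops seen [H5,H5] ; pick H5
  add 0.0.0.0/0 -> H1 at depth 0
  Q 132.67.219.1: descend 10000100010000111101101100000001 ; hops seen [H1,H3] ; pick H3
  add 132.67.219.0/27 -> H1 at depth 27
  - 132.67.219.1/32 clear@32
  add 132.64.0.0/12 -> H6 at depth 12
  Q 150.148.219.142: descend 10010110100101001101101110001110 ; hops seen [H1,H5,H1,H6] ; pick H6
  - 150.148.216.0/22 clear@22
  Q 222.199.248.131: descend 1 ; hops seen [H1] ; pick H1
  add 150.148.128.0/17 -> H0 at depth 17
  Q 133.213.20.42: descend 1000010 ; hops seen [H1] ; pick H1
  Q 150.148.219.142: descend 10010110100101001101101110001110 ; hops seen [H1,H0,H1,H6] ; pick H6
  add 150.148.208.0/20 -> H2 at depth 20
  Q 150.148.219.131: descend 1001011010010100110110111000 ; hops seen [H1,H0,H2,H1] ; pick H1
  add 132.67.219.0/28 -> H6 at depth 28
  Q 132.64.252.76: descend 10000100010000 ; hops seen [H1,H6] ; pick H6
  add 150.148.219.140/30 -> H0 at depth 30
  - 132.67.219.0/28 clear@28
  Q 132.64.15.172: descend 10000100010000 ; hops seen [H1,H6] ; pick H6
  Q 132.67.219.1: descend 10000100010000111101101100000001 ; hops seen [H1,H6,H1] ; pick H1
  - 150.148.208.0/20 clear@20
  - 150.148.219.128/28 clear@28
  Q 132.64.73.48: descend 10000100010000 ; hops seen [H1,H6] ; pick H6
  add 150.148.0.0/16 -> H1 at depth 16
  add 164.0.0.0/6 -> H2 at depth 6

== LOOKUPS ==
["H5","H5","H1","H5","H3","H6","H1","H1","H6","H1","H6","H6","H1","H6"]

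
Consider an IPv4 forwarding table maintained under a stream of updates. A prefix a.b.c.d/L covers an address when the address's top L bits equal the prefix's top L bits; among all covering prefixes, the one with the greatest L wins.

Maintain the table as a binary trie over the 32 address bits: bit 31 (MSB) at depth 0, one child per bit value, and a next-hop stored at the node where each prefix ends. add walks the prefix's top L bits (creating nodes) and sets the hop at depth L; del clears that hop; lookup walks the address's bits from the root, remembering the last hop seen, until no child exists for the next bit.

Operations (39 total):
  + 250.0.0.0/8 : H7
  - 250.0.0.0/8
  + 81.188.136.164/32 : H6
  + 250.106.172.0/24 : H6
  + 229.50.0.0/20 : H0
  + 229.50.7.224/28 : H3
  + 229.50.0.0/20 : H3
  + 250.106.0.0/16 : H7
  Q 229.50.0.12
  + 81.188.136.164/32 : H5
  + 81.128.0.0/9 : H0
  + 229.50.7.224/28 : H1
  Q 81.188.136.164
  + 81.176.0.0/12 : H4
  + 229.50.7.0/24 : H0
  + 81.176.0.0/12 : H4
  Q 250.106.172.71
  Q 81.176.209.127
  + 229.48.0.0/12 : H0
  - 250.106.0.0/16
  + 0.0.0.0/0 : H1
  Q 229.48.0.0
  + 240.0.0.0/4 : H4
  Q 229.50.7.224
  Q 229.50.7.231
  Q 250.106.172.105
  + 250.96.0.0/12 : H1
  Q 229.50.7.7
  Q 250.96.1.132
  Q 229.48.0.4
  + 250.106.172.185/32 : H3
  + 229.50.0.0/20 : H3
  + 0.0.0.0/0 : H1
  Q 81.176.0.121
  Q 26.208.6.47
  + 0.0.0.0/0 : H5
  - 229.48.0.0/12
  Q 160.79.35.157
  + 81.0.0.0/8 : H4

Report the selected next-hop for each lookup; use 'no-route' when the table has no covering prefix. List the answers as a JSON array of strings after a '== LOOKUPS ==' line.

Process each operation:
  add 250.0.0.0/8 -> H7 at depth 8
  - 250.0.0.0/8 clear@8
  add 81.188.136.164/32 -> H6 at depth 32
  add 250.106.172.0/24 -> H6 at depth 24
  add 229.50.0.0/20 -> H0 at depth 20
  add 229.50.7.224/28 -> H3 at depth 28
  add 229.50.0.0/20 -> H3 at depth 20
  add 250.106.0.0/16 -> H7 at depth 16
  ? 229.50.0.12  path d0:-→d1:-→d2:-→d3:-→d4:-→d5:-→d6:-→d7:-→d8:-→d9:-→d10:-→d11:-→d12:-→d13:-→d14:-→d15:-→d16:-→d17:-→d18:-→d19:-→d20:H3→d21:-  best=H3
  add 81.188.136.164/32 -> H5 at depth 32
  add 81.128.0.0/9 -> H0 at depth 9
  add 229.50.7.224/28 -> H1 at depth 28
  ? 81.188.136.164  path d0:-→d1:-→d2:-→d3:-→d4:-→d5:-→d6:-→d7:-→d8:-→d9:H0→d10:-→d11:-→d12:-→d13:-→d14:-→d15:-→d16:-→d17:-→d18:-→d19:-→d20:-→d21:-→d22:-→d23:-→d24:-→d25:-→d26:-→d27:-→d28:-→d29:-→d30:-→d31:-→d32:H5  best=H5
  add 81.176.0.0/12 -> H4 at depth 12
  add 229.50.7.0/24 -> H0 at depth 24
  add 81.176.0.0/12 -> H4 at depth 12
  ? 250.106.172.71  path d0:-→d1:-→d2:-→d3:-→d4:-→d5:-→d6:-→d7:-→d8:-→d9:-→d10:-→d11:-→d12:-→d13:-→d14:-→d15:-→d16:H7→d17:-→d18:-→d19:-→d20:-→d21:-→d22:-→d23:-→d24:H6  best=H6
  ? 81.176.209.127  path d0:-→d1:-→d2:-→d3:-→d4:-→d5:-→d6:-→d7:-→d8:-→d9:H0→d10:-→d11:-→d12:H4  best=H4
  add 229.48.0.0/12 -> H0 at depth 12
  - 250.106.0.0/16 clear@16
  add 0.0.0.0/0 -> H1 at depth 0
  ? 229.48.0.0  path d0:H1→d1:-→d2:-→d3:-→d4:-→d5:-→d6:-→d7:-→d8:-→d9:-→d10:-→d11:-→d12:H0→d13:-→d14:-  best=H0
  add 240.0.0.0/4 -> H4 at depth 4
  ? 229.50.7.224  path d0:H1→d1:-→d2:-→d3:-→d4:-→d5:-→d6:-→d7:-→d8:-→d9:-→d10:-→d11:-→d12:H0→d13:-→d14:-→d15:-→d16:-→d17:-→d18:-→d19:-→d20:H3→d21:-→d22:-→d23:-→d24:H0→d25:-→d26:-→d27:-→d28:H1  best=H1
  ? 229.50.7.231  path d0:H1→d1:-→d2:-→d3:-→d4:-→d5:-→d6:-→d7:-→d8:-→d9:-→d10:-→d11:-→d12:H0→d13:-→d14:-→d15:-→d16:-→d17:-→d18:-→d19:-→d20:H3→d21:-→d22:-→d23:-→d24:H0→d25:-→d26:-→d27:-→d28:H1  best=H1
  ? 250.106.172.105  path d0:H1→d1:-→d2:-→d3:-→d4:H4→d5:-→d6:-→d7:-→d8:-→d9:-→d10:-→d11:-→d12:-→d13:-→d14:-→d15:-→d16:-→d17:-→d18:-→d19:-→d20:-→d21:-→d22:-→d23:-→d24:H6  best=H6
  add 250.96.0.0/12 -> H1 at depth 12
  ? 229.50.7.7  path d0:H1→d1:-→d2:-→d3:-→d4:-→d5:-→d6:-→d7:-→d8:-→d9:-→d10:-→d11:-→d12:H0→d13:-→d14:-→d15:-→d16:-→d17:-→d18:-→d19:-→d20:H3→d21:-→d22:-→d23:-→d24:H0  best=H0
  ? 250.96.1.132  path d0:H1→d1:-→d2:-→d3:-→d4:H4→d5:-→d6:-→d7:-→d8:-→d9:-→d10:-→d11:-→d12:H1  best=H1
  ? 229.48.0.4  path d0:H1→d1:-→d2:-→d3:-→d4:-→d5:-→d6:-→d7:-→d8:-→d9:-→d10:-→d11:-→d12:H0→d13:-→d14:-  best=H0
  add 250.106.172.185/32 -> H3 at depth 32
  add 229.50.0.0/20 -> H3 at depth 20
  add 0.0.0.0/0 -> H1 at depth 0
  ? 81.176.0.121  path d0:H1→d1:-→d2:-→d3:-→d4:-→d5:-→d6:-→d7:-→d8:-→d9:H0→d10:-→d11:-→d12:H4  best=H4
  ? 26.208.6.47  path d0:H1→d1:-  best=H1
  add 0.0.0.0/0 -> H5 at depth 0
  - 229.48.0.0/12 clear@12
  ? 160.79.35.157  path d0:H5→d1:-  best=H5
  add 81.0.0.0/8 -> H4 at depth 8

== LOOKUPS ==
["H3","H5","H6","H4","H0","H1","H1","H6","H0","H1","H0","H4","H1","H5"]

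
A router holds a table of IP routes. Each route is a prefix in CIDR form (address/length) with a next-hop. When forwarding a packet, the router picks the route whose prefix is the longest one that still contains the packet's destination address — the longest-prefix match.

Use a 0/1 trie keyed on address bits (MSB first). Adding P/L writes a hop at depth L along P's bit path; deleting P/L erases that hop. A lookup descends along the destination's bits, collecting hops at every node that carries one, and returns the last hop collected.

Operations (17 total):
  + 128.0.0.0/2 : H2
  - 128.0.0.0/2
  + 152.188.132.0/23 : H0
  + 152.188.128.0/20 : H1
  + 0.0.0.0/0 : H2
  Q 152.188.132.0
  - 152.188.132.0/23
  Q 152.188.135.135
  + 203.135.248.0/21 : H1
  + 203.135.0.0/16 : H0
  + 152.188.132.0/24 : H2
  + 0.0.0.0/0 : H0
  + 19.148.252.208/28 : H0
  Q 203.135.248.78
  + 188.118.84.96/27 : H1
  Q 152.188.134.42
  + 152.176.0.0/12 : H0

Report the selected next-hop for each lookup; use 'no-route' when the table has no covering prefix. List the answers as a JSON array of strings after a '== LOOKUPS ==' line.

Process each operation:
  + 128.0.0.0/2 (H2) depth=2
  del 128.0.0.0/2 (clear depth 2)
  + 152.188.132.0/23 (H0) depth=23
  + 152.188.128.0/20 (H1) depth=20
  + 0.0.0.0/0 (H2) depth=0
  Q 152.188.132.0: descend 10011000101111001000010 ; hops seen [H2,H1,H0] ; pick H0
  del 152.188.132.0/23 (clear depth 23)
  Q 152.188.135.135: descend 1001100010111100100001 ; hops seen [H2,H1] ; pick H1
  + 203.135.248.0/21 (H1) depth=21
  + 203.135.0.0/16 (H0) depth=16
  + 152.188.132.0/24 (H2) depth=24
  + 0.0.0.0/0 (H0) depth=0
  + 19.148.252.208/28 (H0) depth=28
  Q 203.135.248.78: descend 110010111000011111111 ; hops seen [H0,H0,H1] ; pick H1
  + 188.118.84.96/27 (H1) depth=27
  Q 152.188.134.42: descend 1001100010111100100001 ; hops seen [H0,H1] ; pick H1
  + 152.176.0.0/12 (H0) depth=12

== LOOKUPS ==
["H0","H1","H1","H1"]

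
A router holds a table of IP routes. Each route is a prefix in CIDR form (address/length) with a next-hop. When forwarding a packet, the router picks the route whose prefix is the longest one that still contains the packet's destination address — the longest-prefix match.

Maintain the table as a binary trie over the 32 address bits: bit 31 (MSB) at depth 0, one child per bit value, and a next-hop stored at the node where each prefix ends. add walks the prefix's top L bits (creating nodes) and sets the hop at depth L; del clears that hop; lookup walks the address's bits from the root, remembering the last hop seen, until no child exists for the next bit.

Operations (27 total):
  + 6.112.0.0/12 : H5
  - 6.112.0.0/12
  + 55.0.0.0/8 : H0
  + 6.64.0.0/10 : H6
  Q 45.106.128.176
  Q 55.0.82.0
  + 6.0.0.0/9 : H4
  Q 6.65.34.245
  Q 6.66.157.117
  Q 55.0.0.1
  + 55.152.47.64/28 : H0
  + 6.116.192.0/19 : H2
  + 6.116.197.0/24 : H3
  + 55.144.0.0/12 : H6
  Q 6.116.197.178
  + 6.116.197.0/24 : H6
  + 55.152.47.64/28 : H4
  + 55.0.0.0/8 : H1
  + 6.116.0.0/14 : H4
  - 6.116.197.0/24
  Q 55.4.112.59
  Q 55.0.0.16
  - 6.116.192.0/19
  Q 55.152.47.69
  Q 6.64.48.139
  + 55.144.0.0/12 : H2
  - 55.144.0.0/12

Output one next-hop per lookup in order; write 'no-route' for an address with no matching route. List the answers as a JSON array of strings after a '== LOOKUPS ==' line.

Trace:
  add 6.112.0.0/12 -> H5 at depth 12
  del 6.112.0.0/12 (clear depth 12)
  add 55.0.0.0/8 -> H0 at depth 8
  add 6.64.0.0/10 -> H6 at depth 10
  lookup 45.106.128.176: bits 001 walk d0:-→d1:-→d2:-→d3:- -> no-route
  lookup 55.0.82.0: bits 00110111 walk d0:-→d1:-→d2:-→d3:-→d4:-→d5:-→d6:-→d7:-→d8:H0 -> H0
  add 6.0.0.0/9 -> H4 at depth 9
  lookup 6.65.34.245: bits 0000011001 walk d0:-→d1:-→d2:-→d3:-→d4:-→d5:-→d6:-→d7:-→d8:-→d9:H4→d10:H6 -> H6
  lookup 6.66.157.117: bits 0000011001 walk d0:-→d1:-→d2:-→d3:-→d4:-→d5:-→d6:-→d7:-→d8:-→d9:H4→d10:H6 -> H6
  lookup 55.0.0.1: bits 00110111 walk d0:-→d1:-→d2:-→d3:-→d4:-→d5:-→d6:-→d7:-→d8:H0 -> H0
  add 55.152.47.64/28 -> H0 at depth 28
  add 6.116.192.0/19 -> H2 at depth 19
  add 6.116.197.0/24 -> H3 at depth 24
  add 55.144.0.0/12 -> H6 at depth 12
  lookup 6.116.197.178: bits 000001100111010011000101 walk d0:-→d1:-→d2:-→d3:-→d4:-→d5:-→d6:-→d7:-→d8:-→d9:H4→d10:H6→d11:-→d12:-→d13:-→d14:-→d15:-→d16:-→d17:-→d18:-→d19:H2→d20:-→d21:-→d22:-→d23:-→d24:H3 -> H3
  add 6.116.197.0/24 -> H6 at depth 24
  add 55.152.47.64/28 -> H4 at depth 28
  add 55.0.0.0/8 -> H1 at depth 8
  add 6.116.0.0/14 -> H4 at depth 14
  del 6.116.197.0/24 (clear depth 24)
  lookup 55.4.112.59: bits 00110111 walk d0:-→d1:-→d2:-→d3:-→d4:-→d5:-→d6:-→d7:-→d8:H1 -> H1
  lookup 55.0.0.16: bits 00110111 walk d0:-→d1:-→d2:-→d3:-→d4:-→d5:-→d6:-→d7:-→d8:H1 -> H1
  del 6.116.192.0/19 (clear depth 19)
  lookup 55.152.47.69: bits 0011011110011000001011110100 walk d0:-→d1:-→d2:-→d3:-→d4:-→d5:-→d6:-→d7:-→d8:H1→d9:-→d10:-→d11:-→d12:H6→d13:-→d14:-→d15:-→d16:-→d17:-→d18:-→d19:-→d20:-→d21:-→d22:-→d23:-→d24:-→d25:-→d26:-→d27:-→d28:H4 -> H4
  lookup 6.64.48.139: bits 0000011001 walk d0:-→d1:-→d2:-→d3:-→d4:-→d5:-→d6:-→d7:-→d8:-→d9:H4→d10:H6 -> H6
  add 55.144.0.0/12 -> H2 at depth 12
  del 55.144.0.0/12 (clear depth 12)

== LOOKUPS ==
["no-route","H0","H6","H6","H0","H3","H1","H1","H4","H6"]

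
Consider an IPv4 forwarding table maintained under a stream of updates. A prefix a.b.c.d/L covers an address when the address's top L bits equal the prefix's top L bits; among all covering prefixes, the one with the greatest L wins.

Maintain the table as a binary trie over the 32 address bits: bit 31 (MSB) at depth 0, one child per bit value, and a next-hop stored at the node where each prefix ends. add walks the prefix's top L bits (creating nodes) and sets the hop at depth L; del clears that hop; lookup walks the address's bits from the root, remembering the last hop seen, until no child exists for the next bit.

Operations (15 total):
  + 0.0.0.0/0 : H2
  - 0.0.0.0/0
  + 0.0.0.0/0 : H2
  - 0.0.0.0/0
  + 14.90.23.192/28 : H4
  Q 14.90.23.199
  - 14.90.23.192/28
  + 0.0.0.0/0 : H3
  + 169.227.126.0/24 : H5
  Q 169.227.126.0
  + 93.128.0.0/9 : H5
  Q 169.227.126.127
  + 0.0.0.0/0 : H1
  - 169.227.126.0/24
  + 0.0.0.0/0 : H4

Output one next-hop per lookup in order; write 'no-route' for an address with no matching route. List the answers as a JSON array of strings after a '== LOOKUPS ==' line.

Process each operation:
  add 0.0.0.0/0 -> H2 at depth 0
  del 0.0.0.0/0 (clear depth 0)
  add 0.0.0.0/0 -> H2 at depth 0
  del 0.0.0.0/0 (clear depth 0)
  add 14.90.23.192/28 -> H4 at depth 28
  ? 14.90.23.199  path d0:-→d1:-→d2:-→d3:-→d4:-→d5:-→d6:-→d7:-→d8:-→d9:-→d10:-→d11:-→d12:-→d13:-→d14:-→d15:-→d16:-→d17:-→d18:-→d19:-→d20:-→d21:-→d22:-→d23:-→d24:-→d25:-→d26:-→d27:-→d28:H4  best=H4
  del 14.90.23.192/28 (clear depth 28)
  add 0.0.0.0/0 -> H3 at depth 0
  add 169.227.126.0/24 -> H5 at depth 24
  ? 169.227.126.0  path d0:H3→d1:-→d2:-→d3:-→d4:-→d5:-→d6:-→d7:-→d8:-→d9:-→d10:-→d11:-→d12:-→d13:-→d14:-→d15:-→d16:-→d17:-→d18:-→d19:-→d20:-→d21:-→d22:-→d23:-→d24:H5  best=H5
  add 93.128.0.0/9 -> H5 at depth 9
  ? 169.227.126.127  path d0:H3→d1:-→d2:-→d3:-→d4:-→d5:-→d6:-→d7:-→d8:-→d9:-→d10:-→d11:-→d12:-→d13:-→d14:-→d15:-→d16:-→d17:-→d18:-→d19:-→d20:-→d21:-→d22:-→d23:-→d24:H5  best=H5
  add 0.0.0.0/0 -> H1 at depth 0
  del 169.227.126.0/24 (clear depth 24)
  add 0.0.0.0/0 -> H4 at depth 0

== LOOKUPS ==
["H4","H5","H5"]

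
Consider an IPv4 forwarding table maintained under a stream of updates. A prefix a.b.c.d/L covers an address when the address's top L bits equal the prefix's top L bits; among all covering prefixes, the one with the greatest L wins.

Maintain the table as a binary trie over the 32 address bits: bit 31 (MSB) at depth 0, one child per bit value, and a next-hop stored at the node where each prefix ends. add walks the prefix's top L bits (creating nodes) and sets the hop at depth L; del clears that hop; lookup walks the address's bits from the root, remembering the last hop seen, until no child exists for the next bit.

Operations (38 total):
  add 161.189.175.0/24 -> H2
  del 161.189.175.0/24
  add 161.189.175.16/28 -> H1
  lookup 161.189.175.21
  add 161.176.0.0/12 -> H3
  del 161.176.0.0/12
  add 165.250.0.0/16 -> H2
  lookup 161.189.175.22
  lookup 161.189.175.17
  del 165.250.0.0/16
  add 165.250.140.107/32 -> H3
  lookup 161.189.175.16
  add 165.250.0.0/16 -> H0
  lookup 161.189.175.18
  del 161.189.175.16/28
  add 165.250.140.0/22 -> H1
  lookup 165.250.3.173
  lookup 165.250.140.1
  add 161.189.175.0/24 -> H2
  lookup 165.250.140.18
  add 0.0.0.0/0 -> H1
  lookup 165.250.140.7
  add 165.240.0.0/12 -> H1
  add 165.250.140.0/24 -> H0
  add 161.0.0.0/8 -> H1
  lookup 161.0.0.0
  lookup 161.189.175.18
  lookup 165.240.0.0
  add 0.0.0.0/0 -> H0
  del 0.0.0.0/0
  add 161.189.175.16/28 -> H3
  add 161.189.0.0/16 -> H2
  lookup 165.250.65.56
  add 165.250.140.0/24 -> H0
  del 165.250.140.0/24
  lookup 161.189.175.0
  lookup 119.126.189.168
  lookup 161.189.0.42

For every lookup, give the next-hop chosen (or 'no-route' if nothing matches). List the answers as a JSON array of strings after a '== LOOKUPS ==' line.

Apply in order:
  + 161.189.175.0/24 (H2) depth=24
  del 161.189.175.0/24 (clear depth 24)
  + 161.189.175.16/28 (H1) depth=28
  ? 161.189.175.21  path d0:-→d1:-→d2:-→d3:-→d4:-→d5:-→d6:-→d7:-→d8:-→d9:-→d10:-→d11:-→d12:-→d13:-→d14:-→d15:-→d16:-→d17:-→d18:-→d19:-→d20:-→d21:-→d22:-→d23:-→d24:-→d25:-→d26:-→d27:-→d28:H1  best=H1
  + 161.176.0.0/12 (H3) depth=12
  del 161.176.0.0/12 (clear depth 12)
  + 165.250.0.0/16 (H2) depth=16
  ? 161.189.175.22  path d0:-→d1:-→d2:-→d3:-→d4:-→d5:-→d6:-→d7:-→d8:-→d9:-→d10:-→d11:-→d12:-→d13:-→d14:-→d15:-→d16:-→d17:-→d18:-→d19:-→d20:-→d21:-→d22:-→d23:-→d24:-→d25:-→d26:-→d27:-→d28:H1  best=H1
  ? 161.189.175.17  path d0:-→d1:-→d2:-→d3:-→d4:-→d5:-→d6:-→d7:-→d8:-→d9:-→d10:-→d11:-→d12:-→d13:-→d14:-→d15:-→d16:-→d17:-→d18:-→d19:-→d20:-→d21:-→d22:-→d23:-→d24:-→d25:-→d26:-→d27:-→d28:H1  best=H1
  del 165.250.0.0/16 (clear depth 16)
  + 165.250.140.107/32 (H3) depth=32
  ? 161.189.175.16  path d0:-→d1:-→d2:-→d3:-→d4:-→d5:-→d6:-→d7:-→d8:-→d9:-→d10:-→d11:-→d12:-→d13:-→d14:-→d15:-→d16:-→d17:-→d18:-→d19:-→d20:-→d21:-→d22:-→d23:-→d24:-→d25:-→d26:-→d27:-→d28:H1  best=H1
  + 165.250.0.0/16 (H0) depth=16
  ? 161.189.175.18  path d0:-→d1:-→d2:-→d3:-→d4:-→d5:-→d6:-→d7:-→d8:-→d9:-→d10:-→d11:-→d12:-→d13:-→d14:-→d15:-→d16:-→d17:-→d18:-→d19:-→d20:-→d21:-→d22:-→d23:-→d24:-→d25:-→d26:-→d27:-→d28:H1  best=H1
  del 161.189.175.16/28 (clear depth 28)
  + 165.250.140.0/22 (H1) depth=22
  ? 165.250.3.173  path d0:-→d1:-→d2:-→d3:-→d4:-→d5:-→d6:-→d7:-→d8:-→d9:-→d10:-→d11:-→d12:-→d13:-→d14:-→d15:-→d16:H0  best=H0
  ? 165.250.140.1  path d0:-→d1:-→d2:-→d3:-→d4:-→d5:-→d6:-→d7:-→d8:-→d9:-→d10:-→d11:-→d12:-→d13:-→d14:-→d15:-→d16:H0→d17:-→d18:-→d19:-→d20:-→d21:-→d22:H1→d23:-→d24:-→d25:-  best=H1
  + 161.189.175.0/24 (H2) depth=24
  ? 165.250.140.18  path d0:-→d1:-→d2:-→d3:-→d4:-→d5:-→d6:-→d7:-→d8:-→d9:-→d10:-→d11:-→d12:-→d13:-→d14:-→d15:-→d16:H0→d17:-→d18:-→d19:-→d20:-→d21:-→d22:H1→d23:-→d24:-→d25:-  best=H1
  + 0.0.0.0/0 (H1) depth=0
  ? 165.250.140.7  path d0:H1→d1:-→d2:-→d3:-→d4:-→d5:-→d6:-→d7:-→d8:-→d9:-→d10:-→d11:-→d12:-→d13:-→d14:-→d15:-→d16:H0→d17:-→d18:-→d19:-→d20:-→d21:-→d22:H1→d23:-→d24:-→d25:-  best=H1
  + 165.240.0.0/12 (H1) depth=12
  + 165.250.140.0/24 (H0) depth=24
  + 161.0.0.0/8 (H1) depth=8
  ? 161.0.0.0  path d0:H1→d1:-→d2:-→d3:-→d4:-→d5:-→d6:-→d7:-→d8:H1  best=H1
  ? 161.189.175.18  path d0:H1→d1:-→d2:-→d3:-→d4:-→d5:-→d6:-→d7:-→d8:H1→d9:-→d10:-→d11:-→d12:-→d13:-→d14:-→d15:-→d16:-→d17:-→d18:-→d19:-→d20:-→d21:-→d22:-→d23:-→d24:H2→d25:-→d26:-→d27:-→d28:-  best=H2
  ? 165.240.0.0  path d0:H1→d1:-→d2:-→d3:-→d4:-→d5:-→d6:-→d7:-→d8:-→d9:-→d10:-→d11:-→d12:H1  best=H1
  + 0.0.0.0/0 (H0) depth=0
  del 0.0.0.0/0 (clear depth 0)
  + 161.189.175.16/28 (H3) depth=28
  + 161.189.0.0/16 (H2) depth=16
  ? 165.250.65.56  path d0:-→d1:-→d2:-→d3:-→d4:-→d5:-→d6:-→d7:-→d8:-→d9:-→d10:-→d11:-→d12:H1→d13:-→d14:-→d15:-→d16:H0  best=H0
  + 165.250.140.0/24 (H0) depth=24
  del 165.250.140.0/24 (clear depth 24)
  ? 161.189.175.0  path d0:-→d1:-→d2:-→d3:-→d4:-→d5:-→d6:-→d7:-→d8:H1→d9:-→d10:-→d11:-→d12:-→d13:-→d14:-→d15:-→d16:H2→d17:-→d18:-→d19:-→d20:-→d21:-→d22:-→d23:-→d24:H2→d25:-→d26:-→d27:-  best=H2
  ? 119.126.189.168  path d0:-  best=no-route
  ? 161.189.0.42  path d0:-→d1:-→d2:-→d3:-→d4:-→d5:-→d6:-→d7:-→d8:H1→d9:-→d10:-→d11:-→d12:-→d13:-→d14:-→d15:-→d16:H2  best=H2

== LOOKUPS ==
["H1","H1","H1","H1","H1","H0","H1","H1","H1","H1","H2","H1","H0","H2","no-route","H2"]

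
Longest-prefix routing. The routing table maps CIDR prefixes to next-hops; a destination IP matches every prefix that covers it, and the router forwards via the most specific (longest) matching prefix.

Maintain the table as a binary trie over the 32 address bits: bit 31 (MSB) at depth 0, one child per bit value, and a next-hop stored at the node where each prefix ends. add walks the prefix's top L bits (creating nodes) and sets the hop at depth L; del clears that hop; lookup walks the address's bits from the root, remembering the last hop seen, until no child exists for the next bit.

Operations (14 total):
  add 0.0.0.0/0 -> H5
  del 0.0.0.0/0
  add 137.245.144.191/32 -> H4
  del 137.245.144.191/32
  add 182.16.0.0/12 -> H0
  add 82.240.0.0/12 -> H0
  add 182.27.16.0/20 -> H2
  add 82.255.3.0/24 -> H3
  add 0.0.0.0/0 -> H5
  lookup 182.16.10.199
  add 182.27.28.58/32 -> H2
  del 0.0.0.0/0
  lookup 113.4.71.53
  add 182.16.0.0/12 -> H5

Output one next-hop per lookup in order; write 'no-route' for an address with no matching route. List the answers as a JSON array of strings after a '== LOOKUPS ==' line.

Trace:
  add 0.0.0.0/0 -> H5 at depth 0
  - 0.0.0.0/0 clear@0
  add 137.245.144.191/32 -> H4 at depth 32
  - 137.245.144.191/32 clear@32
  add 182.16.0.0/12 -> H0 at depth 12
  add 82.240.0.0/12 -> H0 at depth 12
  add 182.27.16.0/20 -> H2 at depth 20
  add 82.255.3.0/24 -> H3 at depth 24
  add 0.0.0.0/0 -> H5 at depth 0
  ? 182.16.10.199  path d0:H5→d1:-→d2:-→d3:-→d4:-→d5:-→d6:-→d7:-→d8:-→d9:-→d10:-→d11:-→d12:H0  best=H0
  add 182.27.28.58/32 -> H2 at depth 32
  - 0.0.0.0/0 clear@0
  ? 113.4.71.53  path d0:-→d1:-→d2:-  best=no-route
  add 182.16.0.0/12 -> H5 at depth 12

== LOOKUPS ==
["H0","no-route"]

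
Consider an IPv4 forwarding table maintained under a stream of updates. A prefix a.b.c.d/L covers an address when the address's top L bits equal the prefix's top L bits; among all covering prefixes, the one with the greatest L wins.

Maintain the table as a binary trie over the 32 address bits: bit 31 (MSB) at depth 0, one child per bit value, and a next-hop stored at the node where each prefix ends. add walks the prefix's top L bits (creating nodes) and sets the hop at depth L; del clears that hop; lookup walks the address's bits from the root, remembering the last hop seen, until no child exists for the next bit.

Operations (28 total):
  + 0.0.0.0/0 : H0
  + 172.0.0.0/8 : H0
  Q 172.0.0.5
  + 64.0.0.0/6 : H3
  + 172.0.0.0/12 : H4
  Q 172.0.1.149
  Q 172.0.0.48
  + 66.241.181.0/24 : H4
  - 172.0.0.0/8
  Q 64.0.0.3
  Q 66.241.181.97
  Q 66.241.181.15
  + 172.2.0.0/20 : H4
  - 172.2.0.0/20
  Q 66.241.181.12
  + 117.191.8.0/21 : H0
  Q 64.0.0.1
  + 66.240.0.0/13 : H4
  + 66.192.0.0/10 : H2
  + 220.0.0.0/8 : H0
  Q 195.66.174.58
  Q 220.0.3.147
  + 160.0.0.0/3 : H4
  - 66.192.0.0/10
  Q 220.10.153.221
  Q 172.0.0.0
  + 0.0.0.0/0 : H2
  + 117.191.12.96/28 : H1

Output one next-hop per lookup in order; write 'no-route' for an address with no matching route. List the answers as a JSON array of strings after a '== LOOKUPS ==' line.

Apply in order:
  add 0.0.0.0/0 -> H0 at depth 0
  add 172.0.0.0/8 -> H0 at depth 8
  ? 172.0.0.5  path d0:H0→d1:-→d2:-→d3:-→d4:-→d5:-→d6:-→d7:-→d8:H0  best=H0
  add 64.0.0.0/6 -> H3 at depth 6
  add 172.0.0.0/12 -> H4 at depth 12
  ? 172.0.1.149  path d0:H0→d1:-→d2:-→d3:-→d4:-→d5:-→d6:-→d7:-→d8:H0→d9:-→d10:-→d11:-→d12:H4  best=H4
  ? 172.0.0.48  path d0:H0→d1:-→d2:-→d3:-→d4:-→d5:-→d6:-→d7:-→d8:H0→d9:-→d10:-→d11:-→d12:H4  best=H4
  add 66.241.181.0/24 -> H4 at depth 24
  del 172.0.0.0/8 (clear depth 8)
  ? 64.0.0.3  path d0:H0→d1:-→d2:-→d3:-→d4:-→d5:-→d6:H3  best=H3
  ? 66.241.181.97  path d0:H0→d1:-→d2:-→d3:-→d4:-→d5:-→d6:H3→d7:-→d8:-→d9:-→d10:-→d11:-→d12:-→d13:-→d14:-→d15:-→d16:-→d17:-→d18:-→d19:-→d20:-→d21:-→d22:-→d23:-→d24:H4  best=H4
  ? 66.241.181.15  path d0:H0→d1:-→d2:-→d3:-→d4:-→d5:-→d6:H3→d7:-→d8:-→d9:-→d10:-→d11:-→d12:-→d13:-→d14:-→d15:-→d16:-→d17:-→d18:-→d19:-→d20:-→d21:-→d22:-→d23:-→d24:H4  best=H4
  add 172.2.0.0/20 -> H4 at depth 20
  del 172.2.0.0/20 (clear depth 20)
  ? 66.241.181.12  path d0:H0→d1:-→d2:-→d3:-→d4:-→d5:-→d6:H3→d7:-→d8:-→d9:-→d10:-→d11:-→d12:-→d13:-→d14:-→d15:-→d16:-→d17:-→d18:-→d19:-→d20:-→d21:-→d22:-→d23:-→d24:H4  best=H4
  add 117.191.8.0/21 -> H0 at depth 21
  ? 64.0.0.1  path d0:H0→d1:-→d2:-→d3:-→d4:-→d5:-→d6:H3  best=H3
  add 66.240.0.0/13 -> H4 at depth 13
  add 66.192.0.0/10 -> H2 at depth 10
  add 220.0.0.0/8 -> H0 at depth 8
  ? 195.66.174.58  path d0:H0→d1:-→d2:-→d3:-  best=H0
  ? 220.0.3.147  path d0:H0→d1:-→d2:-→d3:-→d4:-→d5:-→d6:-→d7:-→d8:H0  best=H0
  add 160.0.0.0/3 -> H4 at depth 3
  del 66.192.0.0/10 (clear depth 10)
  ? 220.10.153.221  path d0:H0→d1:-→d2:-→d3:-→d4:-→d5:-→d6:-→d7:-→d8:H0  best=H0
  ? 172.0.0.0  path d0:H0→d1:-→d2:-→d3:H4→d4:-→d5:-→d6:-→d7:-→d8:-→d9:-→d10:-→d11:-→d12:H4→d13:-→d14:-  best=H4
  add 0.0.0.0/0 -> H2 at depth 0
  add 117.191.12.96/28 -> H1 at depth 28

== LOOKUPS ==
["H0","H4","H4","H3","H4","H4","H4","H3","H0","H0","H0","H4"]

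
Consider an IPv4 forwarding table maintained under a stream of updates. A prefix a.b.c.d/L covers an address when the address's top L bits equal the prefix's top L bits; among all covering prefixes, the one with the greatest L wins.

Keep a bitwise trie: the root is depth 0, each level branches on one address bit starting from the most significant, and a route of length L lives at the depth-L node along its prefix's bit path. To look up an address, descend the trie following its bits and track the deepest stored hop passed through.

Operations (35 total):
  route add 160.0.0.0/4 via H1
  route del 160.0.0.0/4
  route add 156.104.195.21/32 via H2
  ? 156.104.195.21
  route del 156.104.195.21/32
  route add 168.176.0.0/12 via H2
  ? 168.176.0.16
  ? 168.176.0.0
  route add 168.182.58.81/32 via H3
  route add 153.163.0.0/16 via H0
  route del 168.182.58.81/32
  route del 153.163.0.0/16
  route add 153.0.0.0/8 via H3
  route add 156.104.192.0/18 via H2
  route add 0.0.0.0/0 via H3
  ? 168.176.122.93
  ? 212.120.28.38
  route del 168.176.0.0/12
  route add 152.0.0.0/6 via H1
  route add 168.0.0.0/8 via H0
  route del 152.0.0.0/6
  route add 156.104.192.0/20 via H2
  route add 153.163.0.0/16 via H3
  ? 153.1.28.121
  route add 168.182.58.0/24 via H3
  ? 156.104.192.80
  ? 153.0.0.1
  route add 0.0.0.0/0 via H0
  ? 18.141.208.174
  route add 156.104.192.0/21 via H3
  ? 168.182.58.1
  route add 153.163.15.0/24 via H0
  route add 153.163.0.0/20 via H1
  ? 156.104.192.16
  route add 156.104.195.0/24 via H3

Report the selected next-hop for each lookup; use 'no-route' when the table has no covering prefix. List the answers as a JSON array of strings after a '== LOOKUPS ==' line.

Process each operation:
  + 160.0.0.0/4 (H1) depth=4
  del 160.0.0.0/4 (clear depth 4)
  + 156.104.195.21/32 (H2) depth=32
  lookup 156.104.195.21: bits 10011100011010001100001100010101 walk d0:-→d1:-→d2:-→d3:-→d4:-→d5:-→d6:-→d7:-→d8:-→d9:-→d10:-→d11:-→d12:-→d13:-→d14:-→d15:-→d16:-→d17:-→d18:-→d19:-→d20:-→d21:-→d22:-→d23:-→d24:-→d25:-→d26:-→d27:-→d28:-→d29:-→d30:-→d31:-→d32:H2 -> H2
  del 156.104.195.21/32 (clear depth 32)
  + 168.176.0.0/12 (H2) depth=12
  lookup 168.176.0.16: bits 101010001011 walk d0:-→d1:-→d2:-→d3:-→d4:-→d5:-→d6:-→d7:-→d8:-→d9:-→d10:-→d11:-→d12:H2 -> H2
  lookup 168.176.0.0: bits 101010001011 walk d0:-→d1:-→d2:-→d3:-→d4:-→d5:-→d6:-→d7:-→d8:-→d9:-→d10:-→d11:-→d12:H2 -> H2
  + 168.182.58.81/32 (H3) depth=32
  + 153.163.0.0/16 (H0) depth=16
  del 168.182.58.81/32 (clear depth 32)
  del 153.163.0.0/16 (clear depth 16)
  + 153.0.0.0/8 (H3) depth=8
  + 156.104.192.0/18 (H2) depth=18
  + 0.0.0.0/0 (H3) depth=0
  lookup 168.176.122.93: bits 1010100010110 walk d0:H3→d1:-→d2:-→d3:-→d4:-→d5:-→d6:-→d7:-→d8:-→d9:-→d10:-→d11:-→d12:H2→d13:- -> H2
  lookup 212.120.28.38: bits 1 walk d0:H3→d1:- -> H3
  del 168.176.0.0/12 (clear depth 12)
  + 152.0.0.0/6 (H1) depth=6
  + 168.0.0.0/8 (H0) depth=8
  del 152.0.0.0/6 (clear depth 6)
  + 156.104.192.0/20 (H2) depth=20
  + 153.163.0.0/16 (H3) depth=16
  lookup 153.1.28.121: bits 10011001 walk d0:H3→d1:-→d2:-→d3:-→d4:-→d5:-→d6:-→d7:-→d8:H3 -> H3
  + 168.182.58.0/24 (H3) depth=24
  lookup 156.104.192.80: bits 1001110001101000110000 walk d0:H3→d1:-→d2:-→d3:-→d4:-→d5:-→d6:-→d7:-→d8:-→d9:-→d10:-→d11:-→d12:-→d13:-→d14:-→d15:-→d16:-→d17:-→d18:H2→d19:-→d20:H2→d21:-→d22:- -> H2
  lookup 153.0.0.1: bits 10011001 walk d0:H3→d1:-→d2:-→d3:-→d4:-→d5:-→d6:-→d7:-→d8:H3 -> H3
  + 0.0.0.0/0 (H0) depth=0
  lookup 18.141.208.174: bits ε walk d0:H0 -> H0
  + 156.104.192.0/21 (H3) depth=21
  lookup 168.182.58.1: bits 1010100010110110001110100 walk d0:H0→d1:-→d2:-→d3:-→d4:-→d5:-→d6:-→d7:-→d8:H0→d9:-→d10:-→d11:-→d12:-→d13:-→d14:-→d15:-→d16:-→d17:-→d18:-→d19:-→d20:-→d21:-→d22:-→d23:-→d24:H3→d25:- -> H3
  + 153.163.15.0/24 (H0) depth=24
  + 153.163.0.0/20 (H1) depth=20
  lookup 156.104.192.16: bits 1001110001101000110000 walk d0:H0→d1:-→d2:-→d3:-→d4:-→d5:-→d6:-→d7:-→d8:-→d9:-→d10:-→d11:-→d12:-→d13:-→d14:-→d15:-→d16:-→d17:-→d18:H2→d19:-→d20:H2→d21:H3→d22:- -> H3
  + 156.104.195.0/24 (H3) depth=24

== LOOKUPS ==
["H2","H2","H2","H2","H3","H3","H2","H3","H0","H3","H3"]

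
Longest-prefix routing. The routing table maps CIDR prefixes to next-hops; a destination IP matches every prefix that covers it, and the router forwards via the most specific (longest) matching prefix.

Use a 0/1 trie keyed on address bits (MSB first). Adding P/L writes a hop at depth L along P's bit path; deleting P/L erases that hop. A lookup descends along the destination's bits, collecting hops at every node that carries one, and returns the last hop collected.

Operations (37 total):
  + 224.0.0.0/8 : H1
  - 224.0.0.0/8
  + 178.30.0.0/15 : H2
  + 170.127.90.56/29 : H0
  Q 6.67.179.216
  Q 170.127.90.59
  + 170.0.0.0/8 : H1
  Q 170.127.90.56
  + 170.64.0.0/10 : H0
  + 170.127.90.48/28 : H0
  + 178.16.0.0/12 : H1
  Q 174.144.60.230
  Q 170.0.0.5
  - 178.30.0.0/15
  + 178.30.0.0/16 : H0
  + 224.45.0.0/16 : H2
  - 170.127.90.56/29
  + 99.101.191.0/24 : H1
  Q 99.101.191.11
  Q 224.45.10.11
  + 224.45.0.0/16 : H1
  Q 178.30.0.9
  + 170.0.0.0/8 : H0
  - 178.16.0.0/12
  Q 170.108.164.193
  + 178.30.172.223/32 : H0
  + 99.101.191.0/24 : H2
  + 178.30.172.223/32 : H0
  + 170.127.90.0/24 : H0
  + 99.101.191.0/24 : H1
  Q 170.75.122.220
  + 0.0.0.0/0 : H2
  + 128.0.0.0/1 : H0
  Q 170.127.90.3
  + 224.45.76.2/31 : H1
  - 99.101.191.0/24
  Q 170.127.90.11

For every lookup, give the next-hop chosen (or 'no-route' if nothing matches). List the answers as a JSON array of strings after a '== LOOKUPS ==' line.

Apply in order:
  + 224.0.0.0/8 (H1) depth=8
  - 224.0.0.0/8 clear@8
  + 178.30.0.0/15 (H2) depth=15
  + 170.127.90.56/29 (H0) depth=29
  Q 6.67.179.216: descend ε ; hops seen [∅] ; pick no-route
  Q 170.127.90.59: descend 10101010011111110101101000111 ; hops seen [H0] ; pick H0
  + 170.0.0.0/8 (H1) depth=8
  Q 170.127.90.56: descend 10101010011111110101101000111 ; hops seen [H1,H0] ; pick H0
  + 170.64.0.0/10 (H0) depth=10
  + 170.127.90.48/28 (H0) depth=28
  + 178.16.0.0/12 (H1) depth=12
  Q 174.144.60.230: descend 10101 ; hops seen [∅] ; pick no-route
  Q 170.0.0.5: descend 101010100 ; hops seen [H1] ; pick H1
  - 178.30.0.0/15 clear@15
  + 178.30.0.0/16 (H0) depth=16
  + 224.45.0.0/16 (H2) depth=16
  - 170.127.90.56/29 clear@29
  + 99.101.191.0/24 (H1) depth=24
  Q 99.101.191.11: descend 011000110110010110111111 ; hops seen [H1] ; pick H1
  Q 224.45.10.11: descend 1110000000101101 ; hops seen [H2] ; pick H2
  + 224.45.0.0/16 (H1) depth=16
  Q 178.30.0.9: descend 1011001000011110 ; hops seen [H1,H0] ; pick H0
  + 170.0.0.0/8 (H0) depth=8
  - 178.16.0.0/12 clear@12
  Q 170.108.164.193: descend 10101010011 ; hops seen [H0,H0] ; pick H0
  + 178.30.172.223/32 (H0) depth=32
  + 99.101.191.0/24 (H2) depth=24
  + 178.30.172.223/32 (H0) depth=32
  + 170.127.90.0/24 (H0) depth=24
  + 99.101.191.0/24 (H1) depth=24
  Q 170.75.122.220: descend 1010101001 ; hops seen [H0,H0] ; pick H0
  + 0.0.0.0/0 (H2) depth=0
  + 128.0.0.0/1 (H0) depth=1
  Q 170.127.90.3: descend 10101010011111110101101000 ; hops seen [H2,H0,H0,H0,H0] ; pick H0
  + 224.45.76.2/31 (H1) depth=31
  - 99.101.191.0/24 clear@24
  Q 170.127.90.11: descend 10101010011111110101101000 ; hops seen [H2,H0,H0,H0,H0] ; pick H0

== LOOKUPS ==
["no-route","H0","H0","no-route","H1","H1","H2","H0","H0","H0","H0","H0"]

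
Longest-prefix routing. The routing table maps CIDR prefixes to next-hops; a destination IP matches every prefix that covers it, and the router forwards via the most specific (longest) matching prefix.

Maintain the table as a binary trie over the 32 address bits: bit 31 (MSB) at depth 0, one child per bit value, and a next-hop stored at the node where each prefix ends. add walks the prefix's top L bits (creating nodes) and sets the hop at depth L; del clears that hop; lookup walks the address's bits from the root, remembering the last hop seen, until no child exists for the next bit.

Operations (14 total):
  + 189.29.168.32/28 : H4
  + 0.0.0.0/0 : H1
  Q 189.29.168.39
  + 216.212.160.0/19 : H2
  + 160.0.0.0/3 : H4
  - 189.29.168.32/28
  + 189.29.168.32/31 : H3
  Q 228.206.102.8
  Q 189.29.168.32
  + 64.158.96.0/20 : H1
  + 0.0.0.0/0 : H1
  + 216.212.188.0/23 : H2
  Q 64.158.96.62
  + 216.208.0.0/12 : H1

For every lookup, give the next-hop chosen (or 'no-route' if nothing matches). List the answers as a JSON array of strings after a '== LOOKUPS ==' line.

Trace:
  + 189.29.168.32/28 (H4) depth=28
  + 0.0.0.0/0 (H1) depth=0
  ? 189.29.168.39  path d0:H1→d1:-→d2:-→d3:-→d4:-→d5:-→d6:-→d7:-→d8:-→d9:-→d10:-→d11:-→d12:-→d13:-→d14:-→d15:-→d16:-→d17:-→d18:-→d19:-→d20:-→d21:-→d22:-→d23:-→d24:-→d25:-→d26:-→d27:-→d28:H4  best=H4
  + 216.212.160.0/19 (H2) depth=19
  + 160.0.0.0/3 (H4) depth=3
  - 189.29.168.32/28 clear@28
  + 189.29.168.32/31 (H3) depth=31
  ? 228.206.102.8  path d0:H1→d1:-→d2:-  best=H1
  ? 189.29.168.32  path d0:H1→d1:-→d2:-→d3:H4→d4:-→d5:-→d6:-→d7:-→d8:-→d9:-→d10:-→d11:-→d12:-→d13:-→d14:-→d15:-→d16:-→d17:-→d18:-→d19:-→d20:-→d21:-→d22:-→d23:-→d24:-→d25:-→d26:-→d27:-→d28:-→d29:-→d30:-→d31:H3  best=H3
  + 64.158.96.0/20 (H1) depth=20
  + 0.0.0.0/0 (H1) depth=0
  + 216.212.188.0/23 (H2) depth=23
  ? 64.158.96.62  path d0:H1→d1:-→d2:-→d3:-→d4:-→d5:-→d6:-→d7:-→d8:-→d9:-→d10:-→d11:-→d12:-→d13:-→d14:-→d15:-→d16:-→d17:-→d18:-→d19:-→d20:H1  best=H1
  + 216.208.0.0/12 (H1) depth=12

== LOOKUPS ==
["H4","H1","H3","H1"]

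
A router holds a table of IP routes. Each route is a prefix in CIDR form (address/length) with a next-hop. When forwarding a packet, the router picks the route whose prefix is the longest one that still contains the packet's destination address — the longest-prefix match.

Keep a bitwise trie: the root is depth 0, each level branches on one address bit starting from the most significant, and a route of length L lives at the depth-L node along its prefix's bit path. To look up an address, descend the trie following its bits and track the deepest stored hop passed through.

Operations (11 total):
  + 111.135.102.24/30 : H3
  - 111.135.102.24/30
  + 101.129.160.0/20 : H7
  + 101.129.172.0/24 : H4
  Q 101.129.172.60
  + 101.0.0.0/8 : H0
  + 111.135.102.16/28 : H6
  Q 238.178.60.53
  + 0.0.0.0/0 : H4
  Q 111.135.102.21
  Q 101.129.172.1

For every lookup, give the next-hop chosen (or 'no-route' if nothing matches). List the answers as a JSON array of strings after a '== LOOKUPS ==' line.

Apply in order:
  add 111.135.102.24/30 -> H3 at depth 30
  del 111.135.102.24/30 (clear depth 30)
  add 101.129.160.0/20 -> H7 at depth 20
  add 101.129.172.0/24 -> H4 at depth 24
  lookup 101.129.172.60: bits 011001011000000110101100 walk d0:-→d1:-→d2:-→d3:-→d4:-→d5:-→d6:-→d7:-→d8:-→d9:-→d10:-→d11:-→d12:-→d13:-→d14:-→d15:-→d16:-→d17:-→d18:-→d19:-→d20:H7→d21:-→d22:-→d23:-→d24:H4 -> H4
  add 101.0.0.0/8 -> H0 at depth 8
  add 111.135.102.16/28 -> H6 at depth 28
  lookup 238.178.60.53: bits ε walk d0:- -> no-route
  add 0.0.0.0/0 -> H4 at depth 0
  lookup 111.135.102.21: bits 0110111110000111011001100001 walk d0:H4→d1:-→d2:-→d3:-→d4:-→d5:-→d6:-→d7:-→d8:-→d9:-→d10:-→d11:-→d12:-→d13:-→d14:-→d15:-→d16:-→d17:-→d18:-→d19:-→d20:-→d21:-→d22:-→d23:-→d24:-→d25:-→d26:-→d27:-→d28:H6 -> H6
  lookup 101.129.172.1: bits 011001011000000110101100 walk d0:H4→d1:-→d2:-→d3:-→d4:-→d5:-→d6:-→d7:-→d8:H0→d9:-→d10:-→d11:-→d12:-→d13:-→d14:-→d15:-→d16:-→d17:-→d18:-→d19:-→d20:H7→d21:-→d22:-→d23:-→d24:H4 -> H4

== LOOKUPS ==
["H4","no-route","H6","H4"]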